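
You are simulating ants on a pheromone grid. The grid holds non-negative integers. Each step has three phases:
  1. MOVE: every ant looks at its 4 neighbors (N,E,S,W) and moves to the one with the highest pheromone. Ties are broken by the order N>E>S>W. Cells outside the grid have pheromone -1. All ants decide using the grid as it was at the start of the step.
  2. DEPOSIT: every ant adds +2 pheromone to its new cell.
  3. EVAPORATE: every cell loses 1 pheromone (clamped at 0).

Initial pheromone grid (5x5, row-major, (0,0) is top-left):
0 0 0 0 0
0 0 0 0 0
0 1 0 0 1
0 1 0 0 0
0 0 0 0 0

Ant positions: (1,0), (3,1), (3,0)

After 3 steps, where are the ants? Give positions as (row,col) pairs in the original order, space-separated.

Step 1: ant0:(1,0)->N->(0,0) | ant1:(3,1)->N->(2,1) | ant2:(3,0)->E->(3,1)
  grid max=2 at (2,1)
Step 2: ant0:(0,0)->E->(0,1) | ant1:(2,1)->S->(3,1) | ant2:(3,1)->N->(2,1)
  grid max=3 at (2,1)
Step 3: ant0:(0,1)->E->(0,2) | ant1:(3,1)->N->(2,1) | ant2:(2,1)->S->(3,1)
  grid max=4 at (2,1)

(0,2) (2,1) (3,1)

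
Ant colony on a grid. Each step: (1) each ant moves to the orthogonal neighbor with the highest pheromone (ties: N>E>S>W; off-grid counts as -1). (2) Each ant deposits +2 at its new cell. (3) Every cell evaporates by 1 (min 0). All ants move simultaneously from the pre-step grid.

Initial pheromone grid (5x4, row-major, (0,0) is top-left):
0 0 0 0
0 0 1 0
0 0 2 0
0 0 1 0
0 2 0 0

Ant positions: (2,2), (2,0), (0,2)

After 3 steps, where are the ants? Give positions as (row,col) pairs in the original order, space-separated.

Step 1: ant0:(2,2)->N->(1,2) | ant1:(2,0)->N->(1,0) | ant2:(0,2)->S->(1,2)
  grid max=4 at (1,2)
Step 2: ant0:(1,2)->S->(2,2) | ant1:(1,0)->N->(0,0) | ant2:(1,2)->S->(2,2)
  grid max=4 at (2,2)
Step 3: ant0:(2,2)->N->(1,2) | ant1:(0,0)->E->(0,1) | ant2:(2,2)->N->(1,2)
  grid max=6 at (1,2)

(1,2) (0,1) (1,2)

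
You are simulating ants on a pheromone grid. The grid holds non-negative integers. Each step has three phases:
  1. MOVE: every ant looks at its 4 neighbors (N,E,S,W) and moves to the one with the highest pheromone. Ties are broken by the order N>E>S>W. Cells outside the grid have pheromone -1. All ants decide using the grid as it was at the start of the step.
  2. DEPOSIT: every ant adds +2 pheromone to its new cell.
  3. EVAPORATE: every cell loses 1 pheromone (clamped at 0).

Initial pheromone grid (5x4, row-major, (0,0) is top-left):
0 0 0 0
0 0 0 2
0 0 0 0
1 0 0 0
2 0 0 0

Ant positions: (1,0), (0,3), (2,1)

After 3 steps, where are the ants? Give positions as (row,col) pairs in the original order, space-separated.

Step 1: ant0:(1,0)->N->(0,0) | ant1:(0,3)->S->(1,3) | ant2:(2,1)->N->(1,1)
  grid max=3 at (1,3)
Step 2: ant0:(0,0)->E->(0,1) | ant1:(1,3)->N->(0,3) | ant2:(1,1)->N->(0,1)
  grid max=3 at (0,1)
Step 3: ant0:(0,1)->E->(0,2) | ant1:(0,3)->S->(1,3) | ant2:(0,1)->E->(0,2)
  grid max=3 at (0,2)

(0,2) (1,3) (0,2)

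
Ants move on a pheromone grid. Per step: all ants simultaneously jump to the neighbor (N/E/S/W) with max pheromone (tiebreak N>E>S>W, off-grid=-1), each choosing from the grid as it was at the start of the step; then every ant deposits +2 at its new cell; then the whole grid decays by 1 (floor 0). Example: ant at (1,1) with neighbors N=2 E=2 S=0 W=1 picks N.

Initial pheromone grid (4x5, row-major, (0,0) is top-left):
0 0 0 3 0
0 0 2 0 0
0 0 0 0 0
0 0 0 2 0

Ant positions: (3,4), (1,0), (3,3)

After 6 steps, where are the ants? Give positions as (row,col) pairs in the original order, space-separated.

Step 1: ant0:(3,4)->W->(3,3) | ant1:(1,0)->N->(0,0) | ant2:(3,3)->N->(2,3)
  grid max=3 at (3,3)
Step 2: ant0:(3,3)->N->(2,3) | ant1:(0,0)->E->(0,1) | ant2:(2,3)->S->(3,3)
  grid max=4 at (3,3)
Step 3: ant0:(2,3)->S->(3,3) | ant1:(0,1)->E->(0,2) | ant2:(3,3)->N->(2,3)
  grid max=5 at (3,3)
Step 4: ant0:(3,3)->N->(2,3) | ant1:(0,2)->E->(0,3) | ant2:(2,3)->S->(3,3)
  grid max=6 at (3,3)
Step 5: ant0:(2,3)->S->(3,3) | ant1:(0,3)->E->(0,4) | ant2:(3,3)->N->(2,3)
  grid max=7 at (3,3)
Step 6: ant0:(3,3)->N->(2,3) | ant1:(0,4)->S->(1,4) | ant2:(2,3)->S->(3,3)
  grid max=8 at (3,3)

(2,3) (1,4) (3,3)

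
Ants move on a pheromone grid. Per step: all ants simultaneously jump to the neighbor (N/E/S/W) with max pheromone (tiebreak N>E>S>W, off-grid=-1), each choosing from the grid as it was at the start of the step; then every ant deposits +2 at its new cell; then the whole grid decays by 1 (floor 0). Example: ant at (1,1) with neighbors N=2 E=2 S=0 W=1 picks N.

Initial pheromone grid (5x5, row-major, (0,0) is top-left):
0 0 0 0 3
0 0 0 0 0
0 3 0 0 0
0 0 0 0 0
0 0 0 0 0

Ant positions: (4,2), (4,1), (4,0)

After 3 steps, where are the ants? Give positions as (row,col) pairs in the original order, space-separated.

Step 1: ant0:(4,2)->N->(3,2) | ant1:(4,1)->N->(3,1) | ant2:(4,0)->N->(3,0)
  grid max=2 at (0,4)
Step 2: ant0:(3,2)->W->(3,1) | ant1:(3,1)->N->(2,1) | ant2:(3,0)->E->(3,1)
  grid max=4 at (3,1)
Step 3: ant0:(3,1)->N->(2,1) | ant1:(2,1)->S->(3,1) | ant2:(3,1)->N->(2,1)
  grid max=6 at (2,1)

(2,1) (3,1) (2,1)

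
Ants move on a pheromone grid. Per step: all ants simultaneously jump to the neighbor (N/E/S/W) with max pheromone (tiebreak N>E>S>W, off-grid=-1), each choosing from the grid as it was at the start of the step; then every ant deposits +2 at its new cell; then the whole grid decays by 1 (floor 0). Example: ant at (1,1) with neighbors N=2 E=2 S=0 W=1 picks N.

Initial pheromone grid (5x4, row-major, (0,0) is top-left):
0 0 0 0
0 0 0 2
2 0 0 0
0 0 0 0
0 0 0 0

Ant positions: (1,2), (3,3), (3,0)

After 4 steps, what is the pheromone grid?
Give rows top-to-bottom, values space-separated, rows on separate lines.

After step 1: ants at (1,3),(2,3),(2,0)
  0 0 0 0
  0 0 0 3
  3 0 0 1
  0 0 0 0
  0 0 0 0
After step 2: ants at (2,3),(1,3),(1,0)
  0 0 0 0
  1 0 0 4
  2 0 0 2
  0 0 0 0
  0 0 0 0
After step 3: ants at (1,3),(2,3),(2,0)
  0 0 0 0
  0 0 0 5
  3 0 0 3
  0 0 0 0
  0 0 0 0
After step 4: ants at (2,3),(1,3),(1,0)
  0 0 0 0
  1 0 0 6
  2 0 0 4
  0 0 0 0
  0 0 0 0

0 0 0 0
1 0 0 6
2 0 0 4
0 0 0 0
0 0 0 0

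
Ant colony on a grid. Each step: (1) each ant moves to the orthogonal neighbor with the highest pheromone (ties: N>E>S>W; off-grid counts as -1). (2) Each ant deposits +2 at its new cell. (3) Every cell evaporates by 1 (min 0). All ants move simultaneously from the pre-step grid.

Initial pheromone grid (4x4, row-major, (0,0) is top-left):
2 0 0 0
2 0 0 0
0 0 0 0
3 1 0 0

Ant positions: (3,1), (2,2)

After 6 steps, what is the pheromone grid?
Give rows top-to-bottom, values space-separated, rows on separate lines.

After step 1: ants at (3,0),(1,2)
  1 0 0 0
  1 0 1 0
  0 0 0 0
  4 0 0 0
After step 2: ants at (2,0),(0,2)
  0 0 1 0
  0 0 0 0
  1 0 0 0
  3 0 0 0
After step 3: ants at (3,0),(0,3)
  0 0 0 1
  0 0 0 0
  0 0 0 0
  4 0 0 0
After step 4: ants at (2,0),(1,3)
  0 0 0 0
  0 0 0 1
  1 0 0 0
  3 0 0 0
After step 5: ants at (3,0),(0,3)
  0 0 0 1
  0 0 0 0
  0 0 0 0
  4 0 0 0
After step 6: ants at (2,0),(1,3)
  0 0 0 0
  0 0 0 1
  1 0 0 0
  3 0 0 0

0 0 0 0
0 0 0 1
1 0 0 0
3 0 0 0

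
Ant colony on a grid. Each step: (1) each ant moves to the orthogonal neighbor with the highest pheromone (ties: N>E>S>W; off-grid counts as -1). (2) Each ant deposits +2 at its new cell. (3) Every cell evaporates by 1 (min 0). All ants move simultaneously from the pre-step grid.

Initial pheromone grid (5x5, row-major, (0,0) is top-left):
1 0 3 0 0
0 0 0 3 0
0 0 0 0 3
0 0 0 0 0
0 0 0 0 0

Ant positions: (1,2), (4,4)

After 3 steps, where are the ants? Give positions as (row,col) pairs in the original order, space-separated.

Step 1: ant0:(1,2)->N->(0,2) | ant1:(4,4)->N->(3,4)
  grid max=4 at (0,2)
Step 2: ant0:(0,2)->E->(0,3) | ant1:(3,4)->N->(2,4)
  grid max=3 at (0,2)
Step 3: ant0:(0,3)->W->(0,2) | ant1:(2,4)->N->(1,4)
  grid max=4 at (0,2)

(0,2) (1,4)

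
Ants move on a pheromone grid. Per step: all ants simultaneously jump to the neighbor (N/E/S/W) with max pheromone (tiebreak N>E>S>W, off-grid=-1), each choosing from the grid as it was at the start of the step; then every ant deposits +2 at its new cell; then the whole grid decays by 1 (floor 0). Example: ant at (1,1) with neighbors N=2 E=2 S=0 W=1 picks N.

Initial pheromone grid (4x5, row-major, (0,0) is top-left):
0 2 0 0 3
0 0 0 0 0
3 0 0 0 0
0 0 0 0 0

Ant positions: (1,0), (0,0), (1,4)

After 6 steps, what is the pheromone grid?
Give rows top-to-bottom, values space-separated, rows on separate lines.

After step 1: ants at (2,0),(0,1),(0,4)
  0 3 0 0 4
  0 0 0 0 0
  4 0 0 0 0
  0 0 0 0 0
After step 2: ants at (1,0),(0,2),(1,4)
  0 2 1 0 3
  1 0 0 0 1
  3 0 0 0 0
  0 0 0 0 0
After step 3: ants at (2,0),(0,1),(0,4)
  0 3 0 0 4
  0 0 0 0 0
  4 0 0 0 0
  0 0 0 0 0
After step 4: ants at (1,0),(0,2),(1,4)
  0 2 1 0 3
  1 0 0 0 1
  3 0 0 0 0
  0 0 0 0 0
After step 5: ants at (2,0),(0,1),(0,4)
  0 3 0 0 4
  0 0 0 0 0
  4 0 0 0 0
  0 0 0 0 0
After step 6: ants at (1,0),(0,2),(1,4)
  0 2 1 0 3
  1 0 0 0 1
  3 0 0 0 0
  0 0 0 0 0

0 2 1 0 3
1 0 0 0 1
3 0 0 0 0
0 0 0 0 0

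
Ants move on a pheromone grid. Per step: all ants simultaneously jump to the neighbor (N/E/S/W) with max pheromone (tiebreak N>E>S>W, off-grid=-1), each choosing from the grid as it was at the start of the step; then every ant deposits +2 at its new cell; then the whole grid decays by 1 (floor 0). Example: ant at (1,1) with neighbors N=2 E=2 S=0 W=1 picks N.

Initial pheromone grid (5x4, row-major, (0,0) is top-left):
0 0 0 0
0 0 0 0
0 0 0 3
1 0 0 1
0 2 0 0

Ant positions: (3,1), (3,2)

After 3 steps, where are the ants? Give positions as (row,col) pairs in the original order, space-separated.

Step 1: ant0:(3,1)->S->(4,1) | ant1:(3,2)->E->(3,3)
  grid max=3 at (4,1)
Step 2: ant0:(4,1)->N->(3,1) | ant1:(3,3)->N->(2,3)
  grid max=3 at (2,3)
Step 3: ant0:(3,1)->S->(4,1) | ant1:(2,3)->S->(3,3)
  grid max=3 at (4,1)

(4,1) (3,3)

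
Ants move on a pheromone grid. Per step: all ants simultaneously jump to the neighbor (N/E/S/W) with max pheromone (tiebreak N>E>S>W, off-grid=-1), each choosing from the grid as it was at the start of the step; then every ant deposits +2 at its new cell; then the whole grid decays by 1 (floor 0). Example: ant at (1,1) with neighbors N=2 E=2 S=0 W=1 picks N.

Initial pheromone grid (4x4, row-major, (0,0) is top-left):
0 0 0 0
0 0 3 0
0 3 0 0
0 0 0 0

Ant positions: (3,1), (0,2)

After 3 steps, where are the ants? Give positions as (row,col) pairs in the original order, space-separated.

Step 1: ant0:(3,1)->N->(2,1) | ant1:(0,2)->S->(1,2)
  grid max=4 at (1,2)
Step 2: ant0:(2,1)->N->(1,1) | ant1:(1,2)->N->(0,2)
  grid max=3 at (1,2)
Step 3: ant0:(1,1)->E->(1,2) | ant1:(0,2)->S->(1,2)
  grid max=6 at (1,2)

(1,2) (1,2)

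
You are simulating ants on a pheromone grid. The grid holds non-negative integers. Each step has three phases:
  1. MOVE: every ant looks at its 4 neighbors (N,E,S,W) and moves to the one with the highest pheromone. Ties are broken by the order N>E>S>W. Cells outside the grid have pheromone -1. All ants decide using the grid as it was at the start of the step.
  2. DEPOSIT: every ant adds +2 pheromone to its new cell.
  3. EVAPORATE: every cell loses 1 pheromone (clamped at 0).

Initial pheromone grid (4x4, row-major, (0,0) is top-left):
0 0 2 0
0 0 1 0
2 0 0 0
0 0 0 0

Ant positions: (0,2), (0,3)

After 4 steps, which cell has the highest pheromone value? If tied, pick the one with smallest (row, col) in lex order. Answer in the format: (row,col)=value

Answer: (0,2)=6

Derivation:
Step 1: ant0:(0,2)->S->(1,2) | ant1:(0,3)->W->(0,2)
  grid max=3 at (0,2)
Step 2: ant0:(1,2)->N->(0,2) | ant1:(0,2)->S->(1,2)
  grid max=4 at (0,2)
Step 3: ant0:(0,2)->S->(1,2) | ant1:(1,2)->N->(0,2)
  grid max=5 at (0,2)
Step 4: ant0:(1,2)->N->(0,2) | ant1:(0,2)->S->(1,2)
  grid max=6 at (0,2)
Final grid:
  0 0 6 0
  0 0 5 0
  0 0 0 0
  0 0 0 0
Max pheromone 6 at (0,2)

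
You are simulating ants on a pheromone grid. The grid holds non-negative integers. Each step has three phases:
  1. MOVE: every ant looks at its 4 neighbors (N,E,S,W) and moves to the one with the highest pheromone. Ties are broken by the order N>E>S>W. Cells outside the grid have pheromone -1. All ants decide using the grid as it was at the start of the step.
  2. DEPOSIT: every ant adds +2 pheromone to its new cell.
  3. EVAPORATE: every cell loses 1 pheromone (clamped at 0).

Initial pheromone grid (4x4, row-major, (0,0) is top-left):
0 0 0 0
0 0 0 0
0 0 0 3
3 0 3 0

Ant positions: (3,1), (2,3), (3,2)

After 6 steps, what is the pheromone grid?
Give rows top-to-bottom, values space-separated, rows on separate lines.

After step 1: ants at (3,2),(1,3),(2,2)
  0 0 0 0
  0 0 0 1
  0 0 1 2
  2 0 4 0
After step 2: ants at (2,2),(2,3),(3,2)
  0 0 0 0
  0 0 0 0
  0 0 2 3
  1 0 5 0
After step 3: ants at (3,2),(2,2),(2,2)
  0 0 0 0
  0 0 0 0
  0 0 5 2
  0 0 6 0
After step 4: ants at (2,2),(3,2),(3,2)
  0 0 0 0
  0 0 0 0
  0 0 6 1
  0 0 9 0
After step 5: ants at (3,2),(2,2),(2,2)
  0 0 0 0
  0 0 0 0
  0 0 9 0
  0 0 10 0
After step 6: ants at (2,2),(3,2),(3,2)
  0 0 0 0
  0 0 0 0
  0 0 10 0
  0 0 13 0

0 0 0 0
0 0 0 0
0 0 10 0
0 0 13 0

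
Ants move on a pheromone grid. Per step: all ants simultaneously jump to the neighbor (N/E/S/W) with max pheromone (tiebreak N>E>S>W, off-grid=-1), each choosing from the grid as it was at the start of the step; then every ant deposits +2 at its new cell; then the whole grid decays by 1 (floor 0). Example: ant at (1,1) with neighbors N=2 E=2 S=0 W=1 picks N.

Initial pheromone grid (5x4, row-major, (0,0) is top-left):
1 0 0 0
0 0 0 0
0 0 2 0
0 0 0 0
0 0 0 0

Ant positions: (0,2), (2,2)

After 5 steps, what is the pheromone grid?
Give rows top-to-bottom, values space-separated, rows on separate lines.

After step 1: ants at (0,3),(1,2)
  0 0 0 1
  0 0 1 0
  0 0 1 0
  0 0 0 0
  0 0 0 0
After step 2: ants at (1,3),(2,2)
  0 0 0 0
  0 0 0 1
  0 0 2 0
  0 0 0 0
  0 0 0 0
After step 3: ants at (0,3),(1,2)
  0 0 0 1
  0 0 1 0
  0 0 1 0
  0 0 0 0
  0 0 0 0
After step 4: ants at (1,3),(2,2)
  0 0 0 0
  0 0 0 1
  0 0 2 0
  0 0 0 0
  0 0 0 0
After step 5: ants at (0,3),(1,2)
  0 0 0 1
  0 0 1 0
  0 0 1 0
  0 0 0 0
  0 0 0 0

0 0 0 1
0 0 1 0
0 0 1 0
0 0 0 0
0 0 0 0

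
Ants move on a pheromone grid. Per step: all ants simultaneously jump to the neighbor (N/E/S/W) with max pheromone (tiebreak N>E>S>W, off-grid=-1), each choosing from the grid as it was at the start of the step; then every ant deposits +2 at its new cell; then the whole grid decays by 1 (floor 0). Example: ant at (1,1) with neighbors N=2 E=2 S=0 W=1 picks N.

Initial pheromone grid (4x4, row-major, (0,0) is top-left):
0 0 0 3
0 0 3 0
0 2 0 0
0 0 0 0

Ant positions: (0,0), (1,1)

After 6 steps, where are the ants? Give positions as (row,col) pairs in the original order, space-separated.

Step 1: ant0:(0,0)->E->(0,1) | ant1:(1,1)->E->(1,2)
  grid max=4 at (1,2)
Step 2: ant0:(0,1)->E->(0,2) | ant1:(1,2)->N->(0,2)
  grid max=3 at (0,2)
Step 3: ant0:(0,2)->S->(1,2) | ant1:(0,2)->S->(1,2)
  grid max=6 at (1,2)
Step 4: ant0:(1,2)->N->(0,2) | ant1:(1,2)->N->(0,2)
  grid max=5 at (0,2)
Step 5: ant0:(0,2)->S->(1,2) | ant1:(0,2)->S->(1,2)
  grid max=8 at (1,2)
Step 6: ant0:(1,2)->N->(0,2) | ant1:(1,2)->N->(0,2)
  grid max=7 at (0,2)

(0,2) (0,2)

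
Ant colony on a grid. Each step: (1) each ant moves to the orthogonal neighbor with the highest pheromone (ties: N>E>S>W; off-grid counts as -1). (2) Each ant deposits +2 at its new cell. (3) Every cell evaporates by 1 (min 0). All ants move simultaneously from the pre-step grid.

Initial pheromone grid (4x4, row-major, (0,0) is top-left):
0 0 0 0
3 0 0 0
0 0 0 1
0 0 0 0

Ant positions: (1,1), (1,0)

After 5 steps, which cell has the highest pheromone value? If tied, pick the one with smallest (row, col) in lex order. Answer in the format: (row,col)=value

Step 1: ant0:(1,1)->W->(1,0) | ant1:(1,0)->N->(0,0)
  grid max=4 at (1,0)
Step 2: ant0:(1,0)->N->(0,0) | ant1:(0,0)->S->(1,0)
  grid max=5 at (1,0)
Step 3: ant0:(0,0)->S->(1,0) | ant1:(1,0)->N->(0,0)
  grid max=6 at (1,0)
Step 4: ant0:(1,0)->N->(0,0) | ant1:(0,0)->S->(1,0)
  grid max=7 at (1,0)
Step 5: ant0:(0,0)->S->(1,0) | ant1:(1,0)->N->(0,0)
  grid max=8 at (1,0)
Final grid:
  5 0 0 0
  8 0 0 0
  0 0 0 0
  0 0 0 0
Max pheromone 8 at (1,0)

Answer: (1,0)=8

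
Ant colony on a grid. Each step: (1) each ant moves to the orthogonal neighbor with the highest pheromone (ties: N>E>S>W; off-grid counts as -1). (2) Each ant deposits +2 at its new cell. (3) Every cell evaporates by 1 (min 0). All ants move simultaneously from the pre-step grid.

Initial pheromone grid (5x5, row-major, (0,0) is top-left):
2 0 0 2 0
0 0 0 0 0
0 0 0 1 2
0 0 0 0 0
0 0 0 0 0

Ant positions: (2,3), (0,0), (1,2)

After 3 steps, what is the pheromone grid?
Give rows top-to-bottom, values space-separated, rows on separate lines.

After step 1: ants at (2,4),(0,1),(0,2)
  1 1 1 1 0
  0 0 0 0 0
  0 0 0 0 3
  0 0 0 0 0
  0 0 0 0 0
After step 2: ants at (1,4),(0,2),(0,3)
  0 0 2 2 0
  0 0 0 0 1
  0 0 0 0 2
  0 0 0 0 0
  0 0 0 0 0
After step 3: ants at (2,4),(0,3),(0,2)
  0 0 3 3 0
  0 0 0 0 0
  0 0 0 0 3
  0 0 0 0 0
  0 0 0 0 0

0 0 3 3 0
0 0 0 0 0
0 0 0 0 3
0 0 0 0 0
0 0 0 0 0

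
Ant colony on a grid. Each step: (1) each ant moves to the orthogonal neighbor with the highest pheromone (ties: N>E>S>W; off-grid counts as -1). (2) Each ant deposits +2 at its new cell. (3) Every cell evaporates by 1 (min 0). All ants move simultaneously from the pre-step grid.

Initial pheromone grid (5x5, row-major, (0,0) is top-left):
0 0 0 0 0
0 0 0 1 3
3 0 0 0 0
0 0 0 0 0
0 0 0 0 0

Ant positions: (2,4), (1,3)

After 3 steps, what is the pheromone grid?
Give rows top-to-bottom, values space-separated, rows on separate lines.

After step 1: ants at (1,4),(1,4)
  0 0 0 0 0
  0 0 0 0 6
  2 0 0 0 0
  0 0 0 0 0
  0 0 0 0 0
After step 2: ants at (0,4),(0,4)
  0 0 0 0 3
  0 0 0 0 5
  1 0 0 0 0
  0 0 0 0 0
  0 0 0 0 0
After step 3: ants at (1,4),(1,4)
  0 0 0 0 2
  0 0 0 0 8
  0 0 0 0 0
  0 0 0 0 0
  0 0 0 0 0

0 0 0 0 2
0 0 0 0 8
0 0 0 0 0
0 0 0 0 0
0 0 0 0 0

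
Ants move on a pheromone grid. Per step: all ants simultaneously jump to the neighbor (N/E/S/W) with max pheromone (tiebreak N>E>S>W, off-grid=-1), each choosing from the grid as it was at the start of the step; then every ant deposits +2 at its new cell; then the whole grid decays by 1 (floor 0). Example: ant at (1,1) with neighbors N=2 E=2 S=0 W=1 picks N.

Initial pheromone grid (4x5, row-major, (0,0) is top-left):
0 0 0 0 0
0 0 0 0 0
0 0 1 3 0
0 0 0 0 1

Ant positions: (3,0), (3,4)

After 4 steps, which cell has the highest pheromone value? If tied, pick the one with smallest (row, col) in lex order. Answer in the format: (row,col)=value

Step 1: ant0:(3,0)->N->(2,0) | ant1:(3,4)->N->(2,4)
  grid max=2 at (2,3)
Step 2: ant0:(2,0)->N->(1,0) | ant1:(2,4)->W->(2,3)
  grid max=3 at (2,3)
Step 3: ant0:(1,0)->N->(0,0) | ant1:(2,3)->N->(1,3)
  grid max=2 at (2,3)
Step 4: ant0:(0,0)->E->(0,1) | ant1:(1,3)->S->(2,3)
  grid max=3 at (2,3)
Final grid:
  0 1 0 0 0
  0 0 0 0 0
  0 0 0 3 0
  0 0 0 0 0
Max pheromone 3 at (2,3)

Answer: (2,3)=3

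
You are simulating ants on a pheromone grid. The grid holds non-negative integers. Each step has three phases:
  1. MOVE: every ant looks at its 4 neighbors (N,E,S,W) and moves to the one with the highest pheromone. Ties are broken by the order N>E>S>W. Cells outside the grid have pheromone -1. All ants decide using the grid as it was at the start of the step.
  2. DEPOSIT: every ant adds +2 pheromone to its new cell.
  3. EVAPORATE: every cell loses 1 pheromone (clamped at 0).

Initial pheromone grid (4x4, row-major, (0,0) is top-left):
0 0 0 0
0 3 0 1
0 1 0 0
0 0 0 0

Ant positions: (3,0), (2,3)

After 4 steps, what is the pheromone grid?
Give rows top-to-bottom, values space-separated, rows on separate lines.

After step 1: ants at (2,0),(1,3)
  0 0 0 0
  0 2 0 2
  1 0 0 0
  0 0 0 0
After step 2: ants at (1,0),(0,3)
  0 0 0 1
  1 1 0 1
  0 0 0 0
  0 0 0 0
After step 3: ants at (1,1),(1,3)
  0 0 0 0
  0 2 0 2
  0 0 0 0
  0 0 0 0
After step 4: ants at (0,1),(0,3)
  0 1 0 1
  0 1 0 1
  0 0 0 0
  0 0 0 0

0 1 0 1
0 1 0 1
0 0 0 0
0 0 0 0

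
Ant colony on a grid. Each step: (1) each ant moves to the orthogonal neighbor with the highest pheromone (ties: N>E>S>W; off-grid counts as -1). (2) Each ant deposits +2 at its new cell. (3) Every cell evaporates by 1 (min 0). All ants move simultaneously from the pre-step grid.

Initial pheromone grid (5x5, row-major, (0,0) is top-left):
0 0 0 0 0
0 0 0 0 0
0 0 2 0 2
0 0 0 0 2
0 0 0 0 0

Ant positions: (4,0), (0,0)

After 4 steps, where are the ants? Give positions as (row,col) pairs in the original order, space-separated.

Step 1: ant0:(4,0)->N->(3,0) | ant1:(0,0)->E->(0,1)
  grid max=1 at (0,1)
Step 2: ant0:(3,0)->N->(2,0) | ant1:(0,1)->E->(0,2)
  grid max=1 at (0,2)
Step 3: ant0:(2,0)->N->(1,0) | ant1:(0,2)->E->(0,3)
  grid max=1 at (0,3)
Step 4: ant0:(1,0)->N->(0,0) | ant1:(0,3)->E->(0,4)
  grid max=1 at (0,0)

(0,0) (0,4)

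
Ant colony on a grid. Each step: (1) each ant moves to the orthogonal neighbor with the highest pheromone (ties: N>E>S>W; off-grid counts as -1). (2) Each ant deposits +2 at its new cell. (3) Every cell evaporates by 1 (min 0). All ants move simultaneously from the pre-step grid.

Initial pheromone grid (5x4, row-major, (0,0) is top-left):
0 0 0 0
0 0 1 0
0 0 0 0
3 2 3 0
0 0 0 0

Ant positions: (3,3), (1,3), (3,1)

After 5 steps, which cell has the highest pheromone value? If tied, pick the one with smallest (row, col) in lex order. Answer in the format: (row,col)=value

Answer: (3,2)=10

Derivation:
Step 1: ant0:(3,3)->W->(3,2) | ant1:(1,3)->W->(1,2) | ant2:(3,1)->E->(3,2)
  grid max=6 at (3,2)
Step 2: ant0:(3,2)->W->(3,1) | ant1:(1,2)->N->(0,2) | ant2:(3,2)->W->(3,1)
  grid max=5 at (3,2)
Step 3: ant0:(3,1)->E->(3,2) | ant1:(0,2)->S->(1,2) | ant2:(3,1)->E->(3,2)
  grid max=8 at (3,2)
Step 4: ant0:(3,2)->W->(3,1) | ant1:(1,2)->N->(0,2) | ant2:(3,2)->W->(3,1)
  grid max=7 at (3,2)
Step 5: ant0:(3,1)->E->(3,2) | ant1:(0,2)->S->(1,2) | ant2:(3,1)->E->(3,2)
  grid max=10 at (3,2)
Final grid:
  0 0 0 0
  0 0 2 0
  0 0 0 0
  0 5 10 0
  0 0 0 0
Max pheromone 10 at (3,2)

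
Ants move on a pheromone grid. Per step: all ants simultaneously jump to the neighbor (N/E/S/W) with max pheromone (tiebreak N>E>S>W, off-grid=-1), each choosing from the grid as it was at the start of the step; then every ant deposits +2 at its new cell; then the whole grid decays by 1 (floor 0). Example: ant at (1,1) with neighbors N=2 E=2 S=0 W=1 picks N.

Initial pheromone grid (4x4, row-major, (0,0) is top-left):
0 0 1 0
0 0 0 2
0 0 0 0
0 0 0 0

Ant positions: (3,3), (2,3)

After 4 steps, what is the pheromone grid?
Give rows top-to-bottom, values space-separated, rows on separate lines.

After step 1: ants at (2,3),(1,3)
  0 0 0 0
  0 0 0 3
  0 0 0 1
  0 0 0 0
After step 2: ants at (1,3),(2,3)
  0 0 0 0
  0 0 0 4
  0 0 0 2
  0 0 0 0
After step 3: ants at (2,3),(1,3)
  0 0 0 0
  0 0 0 5
  0 0 0 3
  0 0 0 0
After step 4: ants at (1,3),(2,3)
  0 0 0 0
  0 0 0 6
  0 0 0 4
  0 0 0 0

0 0 0 0
0 0 0 6
0 0 0 4
0 0 0 0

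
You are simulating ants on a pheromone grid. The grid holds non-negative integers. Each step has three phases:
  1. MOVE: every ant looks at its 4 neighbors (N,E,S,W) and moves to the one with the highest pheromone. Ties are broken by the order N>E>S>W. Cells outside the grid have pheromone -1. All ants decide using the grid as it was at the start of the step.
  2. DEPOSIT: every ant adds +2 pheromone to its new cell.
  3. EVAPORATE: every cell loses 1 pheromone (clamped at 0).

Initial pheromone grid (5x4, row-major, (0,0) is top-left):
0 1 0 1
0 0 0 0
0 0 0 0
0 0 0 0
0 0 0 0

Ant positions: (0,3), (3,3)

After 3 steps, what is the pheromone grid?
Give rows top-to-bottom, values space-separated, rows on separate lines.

After step 1: ants at (1,3),(2,3)
  0 0 0 0
  0 0 0 1
  0 0 0 1
  0 0 0 0
  0 0 0 0
After step 2: ants at (2,3),(1,3)
  0 0 0 0
  0 0 0 2
  0 0 0 2
  0 0 0 0
  0 0 0 0
After step 3: ants at (1,3),(2,3)
  0 0 0 0
  0 0 0 3
  0 0 0 3
  0 0 0 0
  0 0 0 0

0 0 0 0
0 0 0 3
0 0 0 3
0 0 0 0
0 0 0 0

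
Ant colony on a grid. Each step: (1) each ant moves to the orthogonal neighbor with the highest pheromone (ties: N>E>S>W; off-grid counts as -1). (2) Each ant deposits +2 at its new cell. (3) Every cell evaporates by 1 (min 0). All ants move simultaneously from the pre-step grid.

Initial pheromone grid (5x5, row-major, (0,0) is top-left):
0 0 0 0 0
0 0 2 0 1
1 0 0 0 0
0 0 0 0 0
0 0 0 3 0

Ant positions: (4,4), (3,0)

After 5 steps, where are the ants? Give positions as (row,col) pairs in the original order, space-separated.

Step 1: ant0:(4,4)->W->(4,3) | ant1:(3,0)->N->(2,0)
  grid max=4 at (4,3)
Step 2: ant0:(4,3)->N->(3,3) | ant1:(2,0)->N->(1,0)
  grid max=3 at (4,3)
Step 3: ant0:(3,3)->S->(4,3) | ant1:(1,0)->S->(2,0)
  grid max=4 at (4,3)
Step 4: ant0:(4,3)->N->(3,3) | ant1:(2,0)->N->(1,0)
  grid max=3 at (4,3)
Step 5: ant0:(3,3)->S->(4,3) | ant1:(1,0)->S->(2,0)
  grid max=4 at (4,3)

(4,3) (2,0)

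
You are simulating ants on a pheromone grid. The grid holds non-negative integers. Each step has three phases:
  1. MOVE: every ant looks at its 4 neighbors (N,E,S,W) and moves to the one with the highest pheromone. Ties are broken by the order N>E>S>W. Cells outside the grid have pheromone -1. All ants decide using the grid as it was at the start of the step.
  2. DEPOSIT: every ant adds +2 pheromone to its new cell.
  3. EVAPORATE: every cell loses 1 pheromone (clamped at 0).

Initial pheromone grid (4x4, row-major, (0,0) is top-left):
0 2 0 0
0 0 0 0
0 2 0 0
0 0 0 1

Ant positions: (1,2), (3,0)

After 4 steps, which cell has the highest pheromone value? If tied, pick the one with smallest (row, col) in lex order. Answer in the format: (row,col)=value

Answer: (0,1)=4

Derivation:
Step 1: ant0:(1,2)->N->(0,2) | ant1:(3,0)->N->(2,0)
  grid max=1 at (0,1)
Step 2: ant0:(0,2)->W->(0,1) | ant1:(2,0)->E->(2,1)
  grid max=2 at (0,1)
Step 3: ant0:(0,1)->E->(0,2) | ant1:(2,1)->N->(1,1)
  grid max=1 at (0,1)
Step 4: ant0:(0,2)->W->(0,1) | ant1:(1,1)->N->(0,1)
  grid max=4 at (0,1)
Final grid:
  0 4 0 0
  0 0 0 0
  0 0 0 0
  0 0 0 0
Max pheromone 4 at (0,1)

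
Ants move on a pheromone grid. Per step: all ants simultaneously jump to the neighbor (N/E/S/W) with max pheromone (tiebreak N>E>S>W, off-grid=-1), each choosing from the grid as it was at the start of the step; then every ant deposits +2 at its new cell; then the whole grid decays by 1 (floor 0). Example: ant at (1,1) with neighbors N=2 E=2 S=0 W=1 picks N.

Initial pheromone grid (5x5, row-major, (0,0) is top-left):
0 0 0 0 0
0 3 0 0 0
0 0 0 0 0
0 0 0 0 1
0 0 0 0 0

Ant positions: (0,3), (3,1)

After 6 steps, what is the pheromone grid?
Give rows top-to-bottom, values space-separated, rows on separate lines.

After step 1: ants at (0,4),(2,1)
  0 0 0 0 1
  0 2 0 0 0
  0 1 0 0 0
  0 0 0 0 0
  0 0 0 0 0
After step 2: ants at (1,4),(1,1)
  0 0 0 0 0
  0 3 0 0 1
  0 0 0 0 0
  0 0 0 0 0
  0 0 0 0 0
After step 3: ants at (0,4),(0,1)
  0 1 0 0 1
  0 2 0 0 0
  0 0 0 0 0
  0 0 0 0 0
  0 0 0 0 0
After step 4: ants at (1,4),(1,1)
  0 0 0 0 0
  0 3 0 0 1
  0 0 0 0 0
  0 0 0 0 0
  0 0 0 0 0
After step 5: ants at (0,4),(0,1)
  0 1 0 0 1
  0 2 0 0 0
  0 0 0 0 0
  0 0 0 0 0
  0 0 0 0 0
After step 6: ants at (1,4),(1,1)
  0 0 0 0 0
  0 3 0 0 1
  0 0 0 0 0
  0 0 0 0 0
  0 0 0 0 0

0 0 0 0 0
0 3 0 0 1
0 0 0 0 0
0 0 0 0 0
0 0 0 0 0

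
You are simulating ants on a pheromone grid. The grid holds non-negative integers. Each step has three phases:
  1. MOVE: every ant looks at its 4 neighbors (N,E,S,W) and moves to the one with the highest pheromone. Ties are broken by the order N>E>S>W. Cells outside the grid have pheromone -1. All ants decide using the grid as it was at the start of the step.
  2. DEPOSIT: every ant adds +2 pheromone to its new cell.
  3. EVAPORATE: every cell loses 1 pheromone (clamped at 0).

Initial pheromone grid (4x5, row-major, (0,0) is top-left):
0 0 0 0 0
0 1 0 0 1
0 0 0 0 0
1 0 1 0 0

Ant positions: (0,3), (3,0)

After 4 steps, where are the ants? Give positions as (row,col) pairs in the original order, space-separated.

Step 1: ant0:(0,3)->E->(0,4) | ant1:(3,0)->N->(2,0)
  grid max=1 at (0,4)
Step 2: ant0:(0,4)->S->(1,4) | ant1:(2,0)->N->(1,0)
  grid max=1 at (1,0)
Step 3: ant0:(1,4)->N->(0,4) | ant1:(1,0)->N->(0,0)
  grid max=1 at (0,0)
Step 4: ant0:(0,4)->S->(1,4) | ant1:(0,0)->E->(0,1)
  grid max=1 at (0,1)

(1,4) (0,1)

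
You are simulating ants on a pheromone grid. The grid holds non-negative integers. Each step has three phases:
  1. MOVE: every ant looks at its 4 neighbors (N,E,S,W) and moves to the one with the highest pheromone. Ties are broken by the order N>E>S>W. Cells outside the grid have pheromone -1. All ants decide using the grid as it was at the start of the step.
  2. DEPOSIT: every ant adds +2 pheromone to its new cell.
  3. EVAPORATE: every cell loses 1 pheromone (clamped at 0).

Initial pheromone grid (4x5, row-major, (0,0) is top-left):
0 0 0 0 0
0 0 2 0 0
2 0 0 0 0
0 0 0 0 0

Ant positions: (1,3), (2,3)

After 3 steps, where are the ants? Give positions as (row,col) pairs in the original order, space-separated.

Step 1: ant0:(1,3)->W->(1,2) | ant1:(2,3)->N->(1,3)
  grid max=3 at (1,2)
Step 2: ant0:(1,2)->E->(1,3) | ant1:(1,3)->W->(1,2)
  grid max=4 at (1,2)
Step 3: ant0:(1,3)->W->(1,2) | ant1:(1,2)->E->(1,3)
  grid max=5 at (1,2)

(1,2) (1,3)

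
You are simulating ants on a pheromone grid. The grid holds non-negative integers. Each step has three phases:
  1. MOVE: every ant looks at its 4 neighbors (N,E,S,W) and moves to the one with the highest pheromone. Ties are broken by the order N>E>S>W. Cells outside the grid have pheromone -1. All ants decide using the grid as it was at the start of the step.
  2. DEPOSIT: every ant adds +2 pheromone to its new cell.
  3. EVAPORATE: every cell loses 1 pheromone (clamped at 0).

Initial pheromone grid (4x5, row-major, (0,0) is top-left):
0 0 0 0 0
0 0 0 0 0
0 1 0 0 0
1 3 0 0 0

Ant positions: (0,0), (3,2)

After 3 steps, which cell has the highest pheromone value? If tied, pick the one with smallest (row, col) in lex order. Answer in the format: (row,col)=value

Answer: (3,1)=4

Derivation:
Step 1: ant0:(0,0)->E->(0,1) | ant1:(3,2)->W->(3,1)
  grid max=4 at (3,1)
Step 2: ant0:(0,1)->E->(0,2) | ant1:(3,1)->N->(2,1)
  grid max=3 at (3,1)
Step 3: ant0:(0,2)->E->(0,3) | ant1:(2,1)->S->(3,1)
  grid max=4 at (3,1)
Final grid:
  0 0 0 1 0
  0 0 0 0 0
  0 0 0 0 0
  0 4 0 0 0
Max pheromone 4 at (3,1)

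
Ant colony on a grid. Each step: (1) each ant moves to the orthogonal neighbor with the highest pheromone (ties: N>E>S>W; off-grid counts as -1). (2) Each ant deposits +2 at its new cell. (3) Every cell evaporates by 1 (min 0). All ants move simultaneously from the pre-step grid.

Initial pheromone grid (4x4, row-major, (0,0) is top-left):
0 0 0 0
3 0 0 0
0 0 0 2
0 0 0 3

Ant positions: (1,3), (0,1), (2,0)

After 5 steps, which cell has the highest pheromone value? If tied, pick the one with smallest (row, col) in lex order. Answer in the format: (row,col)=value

Answer: (2,3)=5

Derivation:
Step 1: ant0:(1,3)->S->(2,3) | ant1:(0,1)->E->(0,2) | ant2:(2,0)->N->(1,0)
  grid max=4 at (1,0)
Step 2: ant0:(2,3)->S->(3,3) | ant1:(0,2)->E->(0,3) | ant2:(1,0)->N->(0,0)
  grid max=3 at (1,0)
Step 3: ant0:(3,3)->N->(2,3) | ant1:(0,3)->S->(1,3) | ant2:(0,0)->S->(1,0)
  grid max=4 at (1,0)
Step 4: ant0:(2,3)->S->(3,3) | ant1:(1,3)->S->(2,3) | ant2:(1,0)->N->(0,0)
  grid max=4 at (2,3)
Step 5: ant0:(3,3)->N->(2,3) | ant1:(2,3)->S->(3,3) | ant2:(0,0)->S->(1,0)
  grid max=5 at (2,3)
Final grid:
  0 0 0 0
  4 0 0 0
  0 0 0 5
  0 0 0 4
Max pheromone 5 at (2,3)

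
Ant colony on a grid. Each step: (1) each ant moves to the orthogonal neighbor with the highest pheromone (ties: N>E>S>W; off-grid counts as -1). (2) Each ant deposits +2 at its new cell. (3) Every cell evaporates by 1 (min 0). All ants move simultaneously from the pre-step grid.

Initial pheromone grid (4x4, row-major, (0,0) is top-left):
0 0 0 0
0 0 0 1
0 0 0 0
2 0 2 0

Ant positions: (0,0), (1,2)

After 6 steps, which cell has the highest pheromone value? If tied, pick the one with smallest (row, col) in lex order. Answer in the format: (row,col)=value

Step 1: ant0:(0,0)->E->(0,1) | ant1:(1,2)->E->(1,3)
  grid max=2 at (1,3)
Step 2: ant0:(0,1)->E->(0,2) | ant1:(1,3)->N->(0,3)
  grid max=1 at (0,2)
Step 3: ant0:(0,2)->E->(0,3) | ant1:(0,3)->S->(1,3)
  grid max=2 at (0,3)
Step 4: ant0:(0,3)->S->(1,3) | ant1:(1,3)->N->(0,3)
  grid max=3 at (0,3)
Step 5: ant0:(1,3)->N->(0,3) | ant1:(0,3)->S->(1,3)
  grid max=4 at (0,3)
Step 6: ant0:(0,3)->S->(1,3) | ant1:(1,3)->N->(0,3)
  grid max=5 at (0,3)
Final grid:
  0 0 0 5
  0 0 0 5
  0 0 0 0
  0 0 0 0
Max pheromone 5 at (0,3)

Answer: (0,3)=5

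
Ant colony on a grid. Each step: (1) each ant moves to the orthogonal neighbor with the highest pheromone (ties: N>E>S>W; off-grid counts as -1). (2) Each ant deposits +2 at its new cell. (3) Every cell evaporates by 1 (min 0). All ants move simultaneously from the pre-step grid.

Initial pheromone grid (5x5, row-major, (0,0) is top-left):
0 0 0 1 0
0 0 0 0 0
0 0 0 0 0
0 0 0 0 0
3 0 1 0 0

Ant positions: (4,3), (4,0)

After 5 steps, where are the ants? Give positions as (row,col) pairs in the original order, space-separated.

Step 1: ant0:(4,3)->W->(4,2) | ant1:(4,0)->N->(3,0)
  grid max=2 at (4,0)
Step 2: ant0:(4,2)->N->(3,2) | ant1:(3,0)->S->(4,0)
  grid max=3 at (4,0)
Step 3: ant0:(3,2)->S->(4,2) | ant1:(4,0)->N->(3,0)
  grid max=2 at (4,0)
Step 4: ant0:(4,2)->N->(3,2) | ant1:(3,0)->S->(4,0)
  grid max=3 at (4,0)
Step 5: ant0:(3,2)->S->(4,2) | ant1:(4,0)->N->(3,0)
  grid max=2 at (4,0)

(4,2) (3,0)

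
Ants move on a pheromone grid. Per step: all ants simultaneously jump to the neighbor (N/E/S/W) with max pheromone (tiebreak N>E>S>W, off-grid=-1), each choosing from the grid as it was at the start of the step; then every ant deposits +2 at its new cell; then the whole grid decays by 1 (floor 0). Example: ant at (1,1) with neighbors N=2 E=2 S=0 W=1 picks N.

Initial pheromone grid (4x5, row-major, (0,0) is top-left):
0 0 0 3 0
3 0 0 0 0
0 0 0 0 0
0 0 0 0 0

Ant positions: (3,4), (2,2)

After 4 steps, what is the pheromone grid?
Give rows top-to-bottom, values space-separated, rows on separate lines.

After step 1: ants at (2,4),(1,2)
  0 0 0 2 0
  2 0 1 0 0
  0 0 0 0 1
  0 0 0 0 0
After step 2: ants at (1,4),(0,2)
  0 0 1 1 0
  1 0 0 0 1
  0 0 0 0 0
  0 0 0 0 0
After step 3: ants at (0,4),(0,3)
  0 0 0 2 1
  0 0 0 0 0
  0 0 0 0 0
  0 0 0 0 0
After step 4: ants at (0,3),(0,4)
  0 0 0 3 2
  0 0 0 0 0
  0 0 0 0 0
  0 0 0 0 0

0 0 0 3 2
0 0 0 0 0
0 0 0 0 0
0 0 0 0 0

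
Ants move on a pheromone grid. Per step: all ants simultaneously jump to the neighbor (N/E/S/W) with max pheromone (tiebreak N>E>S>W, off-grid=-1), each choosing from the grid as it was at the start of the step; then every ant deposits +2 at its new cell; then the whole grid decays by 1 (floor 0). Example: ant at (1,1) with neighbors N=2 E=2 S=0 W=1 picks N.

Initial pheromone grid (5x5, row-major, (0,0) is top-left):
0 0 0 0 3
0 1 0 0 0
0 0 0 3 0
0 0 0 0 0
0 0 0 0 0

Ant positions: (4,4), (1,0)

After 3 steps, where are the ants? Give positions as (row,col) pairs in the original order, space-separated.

Step 1: ant0:(4,4)->N->(3,4) | ant1:(1,0)->E->(1,1)
  grid max=2 at (0,4)
Step 2: ant0:(3,4)->N->(2,4) | ant1:(1,1)->N->(0,1)
  grid max=1 at (0,1)
Step 3: ant0:(2,4)->W->(2,3) | ant1:(0,1)->S->(1,1)
  grid max=2 at (1,1)

(2,3) (1,1)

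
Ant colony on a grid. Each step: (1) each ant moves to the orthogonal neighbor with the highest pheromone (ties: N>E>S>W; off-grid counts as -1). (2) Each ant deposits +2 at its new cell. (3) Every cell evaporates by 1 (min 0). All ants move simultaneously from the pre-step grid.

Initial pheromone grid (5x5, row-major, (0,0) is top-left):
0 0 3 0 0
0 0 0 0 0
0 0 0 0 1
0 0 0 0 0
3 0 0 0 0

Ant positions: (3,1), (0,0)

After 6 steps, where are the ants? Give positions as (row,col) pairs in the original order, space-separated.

Step 1: ant0:(3,1)->N->(2,1) | ant1:(0,0)->E->(0,1)
  grid max=2 at (0,2)
Step 2: ant0:(2,1)->N->(1,1) | ant1:(0,1)->E->(0,2)
  grid max=3 at (0,2)
Step 3: ant0:(1,1)->N->(0,1) | ant1:(0,2)->E->(0,3)
  grid max=2 at (0,2)
Step 4: ant0:(0,1)->E->(0,2) | ant1:(0,3)->W->(0,2)
  grid max=5 at (0,2)
Step 5: ant0:(0,2)->E->(0,3) | ant1:(0,2)->E->(0,3)
  grid max=4 at (0,2)
Step 6: ant0:(0,3)->W->(0,2) | ant1:(0,3)->W->(0,2)
  grid max=7 at (0,2)

(0,2) (0,2)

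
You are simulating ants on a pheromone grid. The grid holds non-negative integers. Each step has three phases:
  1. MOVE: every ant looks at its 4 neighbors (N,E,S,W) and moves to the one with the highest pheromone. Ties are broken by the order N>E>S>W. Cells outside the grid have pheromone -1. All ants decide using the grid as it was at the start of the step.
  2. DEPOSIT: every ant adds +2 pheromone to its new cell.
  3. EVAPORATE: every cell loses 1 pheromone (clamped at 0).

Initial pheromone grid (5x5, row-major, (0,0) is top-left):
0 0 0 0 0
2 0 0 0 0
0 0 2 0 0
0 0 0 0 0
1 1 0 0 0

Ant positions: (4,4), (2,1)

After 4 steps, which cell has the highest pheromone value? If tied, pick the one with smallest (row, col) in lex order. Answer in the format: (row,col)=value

Answer: (2,2)=2

Derivation:
Step 1: ant0:(4,4)->N->(3,4) | ant1:(2,1)->E->(2,2)
  grid max=3 at (2,2)
Step 2: ant0:(3,4)->N->(2,4) | ant1:(2,2)->N->(1,2)
  grid max=2 at (2,2)
Step 3: ant0:(2,4)->N->(1,4) | ant1:(1,2)->S->(2,2)
  grid max=3 at (2,2)
Step 4: ant0:(1,4)->N->(0,4) | ant1:(2,2)->N->(1,2)
  grid max=2 at (2,2)
Final grid:
  0 0 0 0 1
  0 0 1 0 0
  0 0 2 0 0
  0 0 0 0 0
  0 0 0 0 0
Max pheromone 2 at (2,2)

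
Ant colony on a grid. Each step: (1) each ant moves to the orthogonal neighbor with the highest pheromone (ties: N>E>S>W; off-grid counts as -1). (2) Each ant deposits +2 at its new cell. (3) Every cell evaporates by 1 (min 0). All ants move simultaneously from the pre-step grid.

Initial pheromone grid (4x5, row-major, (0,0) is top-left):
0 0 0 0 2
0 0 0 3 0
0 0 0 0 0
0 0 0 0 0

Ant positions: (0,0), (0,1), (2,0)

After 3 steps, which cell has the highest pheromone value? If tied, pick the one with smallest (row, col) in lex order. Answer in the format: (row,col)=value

Step 1: ant0:(0,0)->E->(0,1) | ant1:(0,1)->E->(0,2) | ant2:(2,0)->N->(1,0)
  grid max=2 at (1,3)
Step 2: ant0:(0,1)->E->(0,2) | ant1:(0,2)->W->(0,1) | ant2:(1,0)->N->(0,0)
  grid max=2 at (0,1)
Step 3: ant0:(0,2)->W->(0,1) | ant1:(0,1)->E->(0,2) | ant2:(0,0)->E->(0,1)
  grid max=5 at (0,1)
Final grid:
  0 5 3 0 0
  0 0 0 0 0
  0 0 0 0 0
  0 0 0 0 0
Max pheromone 5 at (0,1)

Answer: (0,1)=5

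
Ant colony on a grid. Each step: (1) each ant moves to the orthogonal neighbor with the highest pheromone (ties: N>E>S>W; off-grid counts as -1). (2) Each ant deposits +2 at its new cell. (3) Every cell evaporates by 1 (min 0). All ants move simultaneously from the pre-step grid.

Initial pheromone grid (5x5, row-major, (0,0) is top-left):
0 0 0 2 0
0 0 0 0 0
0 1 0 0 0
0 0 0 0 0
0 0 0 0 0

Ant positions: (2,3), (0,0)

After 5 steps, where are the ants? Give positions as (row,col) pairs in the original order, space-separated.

Step 1: ant0:(2,3)->N->(1,3) | ant1:(0,0)->E->(0,1)
  grid max=1 at (0,1)
Step 2: ant0:(1,3)->N->(0,3) | ant1:(0,1)->E->(0,2)
  grid max=2 at (0,3)
Step 3: ant0:(0,3)->W->(0,2) | ant1:(0,2)->E->(0,3)
  grid max=3 at (0,3)
Step 4: ant0:(0,2)->E->(0,3) | ant1:(0,3)->W->(0,2)
  grid max=4 at (0,3)
Step 5: ant0:(0,3)->W->(0,2) | ant1:(0,2)->E->(0,3)
  grid max=5 at (0,3)

(0,2) (0,3)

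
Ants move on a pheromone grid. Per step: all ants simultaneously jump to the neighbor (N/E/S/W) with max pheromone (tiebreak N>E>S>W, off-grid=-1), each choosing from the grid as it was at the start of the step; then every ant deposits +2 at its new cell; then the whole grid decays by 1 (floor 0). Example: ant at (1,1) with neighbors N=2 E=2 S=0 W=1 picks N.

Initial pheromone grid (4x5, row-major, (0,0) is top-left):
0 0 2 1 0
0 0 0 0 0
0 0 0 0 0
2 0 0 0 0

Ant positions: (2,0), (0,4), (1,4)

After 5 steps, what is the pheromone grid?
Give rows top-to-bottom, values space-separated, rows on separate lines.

After step 1: ants at (3,0),(0,3),(0,4)
  0 0 1 2 1
  0 0 0 0 0
  0 0 0 0 0
  3 0 0 0 0
After step 2: ants at (2,0),(0,4),(0,3)
  0 0 0 3 2
  0 0 0 0 0
  1 0 0 0 0
  2 0 0 0 0
After step 3: ants at (3,0),(0,3),(0,4)
  0 0 0 4 3
  0 0 0 0 0
  0 0 0 0 0
  3 0 0 0 0
After step 4: ants at (2,0),(0,4),(0,3)
  0 0 0 5 4
  0 0 0 0 0
  1 0 0 0 0
  2 0 0 0 0
After step 5: ants at (3,0),(0,3),(0,4)
  0 0 0 6 5
  0 0 0 0 0
  0 0 0 0 0
  3 0 0 0 0

0 0 0 6 5
0 0 0 0 0
0 0 0 0 0
3 0 0 0 0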